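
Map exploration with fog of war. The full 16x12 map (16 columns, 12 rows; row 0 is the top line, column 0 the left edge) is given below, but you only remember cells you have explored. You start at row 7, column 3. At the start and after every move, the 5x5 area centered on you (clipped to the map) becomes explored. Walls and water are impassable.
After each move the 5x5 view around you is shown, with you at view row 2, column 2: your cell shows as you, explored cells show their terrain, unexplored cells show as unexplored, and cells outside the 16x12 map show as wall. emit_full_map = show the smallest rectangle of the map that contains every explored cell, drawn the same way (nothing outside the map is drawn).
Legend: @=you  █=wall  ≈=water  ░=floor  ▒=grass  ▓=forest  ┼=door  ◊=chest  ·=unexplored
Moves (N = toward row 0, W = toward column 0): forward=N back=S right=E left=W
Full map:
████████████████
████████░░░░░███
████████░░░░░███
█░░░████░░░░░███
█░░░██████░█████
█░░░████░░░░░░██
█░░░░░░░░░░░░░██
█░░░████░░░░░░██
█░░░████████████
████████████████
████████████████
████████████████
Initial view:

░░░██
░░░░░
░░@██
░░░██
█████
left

█░░░█
█░░░░
█░@░█
█░░░█
█████

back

█░░░░
█░░░█
█░@░█
█████
█████

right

░░░░░
░░░██
░░@██
█████
█████

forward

░░░██
░░░░░
░░@██
░░░██
█████

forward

░░░██
░░░██
░░@░░
░░░██
░░░██

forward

░░░██
░░░██
░░@██
░░░░░
░░░██

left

█░░░█
█░░░█
█░@░█
█░░░░
█░░░█

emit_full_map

█░░░██
█░░░██
█░@░██
█░░░░░
█░░░██
█░░░██
██████
██████

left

██░░░
██░░░
██@░░
██░░░
██░░░

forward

█████
██░░░
██@░░
██░░░
██░░░

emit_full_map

████··
█░░░██
█@░░██
█░░░██
█░░░░░
█░░░██
█░░░██
██████
██████


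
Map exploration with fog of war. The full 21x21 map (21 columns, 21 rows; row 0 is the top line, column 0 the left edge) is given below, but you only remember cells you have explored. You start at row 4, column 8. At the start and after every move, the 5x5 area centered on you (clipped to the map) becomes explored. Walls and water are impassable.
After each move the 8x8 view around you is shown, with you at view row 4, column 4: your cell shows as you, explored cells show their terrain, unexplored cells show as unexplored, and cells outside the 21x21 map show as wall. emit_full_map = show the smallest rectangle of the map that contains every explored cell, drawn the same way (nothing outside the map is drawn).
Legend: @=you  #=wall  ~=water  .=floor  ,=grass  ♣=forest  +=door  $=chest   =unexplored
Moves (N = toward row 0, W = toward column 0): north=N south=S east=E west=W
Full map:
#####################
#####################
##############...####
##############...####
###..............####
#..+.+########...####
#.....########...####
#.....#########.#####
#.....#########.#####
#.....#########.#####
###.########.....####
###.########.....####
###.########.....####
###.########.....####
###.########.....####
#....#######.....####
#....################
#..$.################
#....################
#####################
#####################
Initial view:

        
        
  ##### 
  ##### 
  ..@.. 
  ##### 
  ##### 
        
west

        
        
  ######
  ######
  ..@...
  +#####
  .#####
        

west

        
        
  ######
  ######
  ..@...
  .+####
  ..####
        

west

        
        
  ######
  ######
  ..@...
  +.+###
  ...###
        

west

        
        
  ######
  ######
  #.@...
  .+.+##
  ....##
        

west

#       
#       
# ######
# ######
# ##@...
# ..+.+#
# .....#
#       

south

#       
# ######
# ######
# ##....
# ..@.+#
# .....#
# ..... 
#       

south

# ######
# ######
# ##....
# ..+.+#
# ..@..#
# ..... 
# ..... 
#       

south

# ######
# ##....
# ..+.+#
# .....#
# ..@.. 
# ..... 
# ..... 
#       

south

# ##....
# ..+.+#
# .....#
# ..... 
# ..@.. 
# ..... 
# ##.## 
#       

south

# ..+.+#
# .....#
# ..... 
# ..... 
# ..@.. 
# ##.## 
# ##.## 
#       

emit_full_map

##########
##########
##........
..+.+#####
.....#####
.....     
.....     
..@..     
##.##     
##.##     

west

## ..+.+
## .....
###.....
###.....
###.@...
#####.##
#####.##
##      

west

### ..+.
### ....
####....
####....
####@...
######.#
######.#
###     

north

### ##..
### ..+.
####....
####....
####@...
####....
######.#
######.#

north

### ####
### ##..
####..+.
####....
####@...
####....
####....
######.#

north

### ####
### ####
######..
####..+.
####@...
####....
####....
####....

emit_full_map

 ##########
 ##########
###........
#..+.+#####
#@....#####
#.....     
#.....     
#.....     
###.##     
###.##     

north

###     
### ####
########
######..
####@.+.
####....
####....
####....

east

##      
## #####
########
#####...
###.@+.+
###.....
###.....
###.....

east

#       
# ######
########
####....
##..@.+#
##.....#
##..... 
##..... 

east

        
 #######
########
###.....
#..+@+##
#.....##
#.....# 
#.....  

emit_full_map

 ##########
###########
###........
#..+@+#####
#.....#####
#.....#    
#.....     
#.....     
###.##     
###.##     

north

        
        
 #######
########
###.@...
#..+.+##
#.....##
#.....# 

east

        
        
########
########
##..@...
..+.+###
.....###
.....#  

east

        
        
########
########
#...@...
.+.+####
....####
....#   

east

        
        
########
########
....@...
+.+#####
...#####
...#    

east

        
        
####### 
####### 
....@.. 
.+##### 
..##### 
..#     

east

        
        
####### 
####### 
....@.. 
+###### 
.###### 
.#      

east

        
        
####### 
####### 
....@.. 
####### 
####### 
#       

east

        
        
####### 
####### 
....@.. 
####### 
####### 
        

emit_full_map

 #############
##############
###........@..
#..+.+########
#.....########
#.....#       
#.....        
#.....        
###.##        
###.##        


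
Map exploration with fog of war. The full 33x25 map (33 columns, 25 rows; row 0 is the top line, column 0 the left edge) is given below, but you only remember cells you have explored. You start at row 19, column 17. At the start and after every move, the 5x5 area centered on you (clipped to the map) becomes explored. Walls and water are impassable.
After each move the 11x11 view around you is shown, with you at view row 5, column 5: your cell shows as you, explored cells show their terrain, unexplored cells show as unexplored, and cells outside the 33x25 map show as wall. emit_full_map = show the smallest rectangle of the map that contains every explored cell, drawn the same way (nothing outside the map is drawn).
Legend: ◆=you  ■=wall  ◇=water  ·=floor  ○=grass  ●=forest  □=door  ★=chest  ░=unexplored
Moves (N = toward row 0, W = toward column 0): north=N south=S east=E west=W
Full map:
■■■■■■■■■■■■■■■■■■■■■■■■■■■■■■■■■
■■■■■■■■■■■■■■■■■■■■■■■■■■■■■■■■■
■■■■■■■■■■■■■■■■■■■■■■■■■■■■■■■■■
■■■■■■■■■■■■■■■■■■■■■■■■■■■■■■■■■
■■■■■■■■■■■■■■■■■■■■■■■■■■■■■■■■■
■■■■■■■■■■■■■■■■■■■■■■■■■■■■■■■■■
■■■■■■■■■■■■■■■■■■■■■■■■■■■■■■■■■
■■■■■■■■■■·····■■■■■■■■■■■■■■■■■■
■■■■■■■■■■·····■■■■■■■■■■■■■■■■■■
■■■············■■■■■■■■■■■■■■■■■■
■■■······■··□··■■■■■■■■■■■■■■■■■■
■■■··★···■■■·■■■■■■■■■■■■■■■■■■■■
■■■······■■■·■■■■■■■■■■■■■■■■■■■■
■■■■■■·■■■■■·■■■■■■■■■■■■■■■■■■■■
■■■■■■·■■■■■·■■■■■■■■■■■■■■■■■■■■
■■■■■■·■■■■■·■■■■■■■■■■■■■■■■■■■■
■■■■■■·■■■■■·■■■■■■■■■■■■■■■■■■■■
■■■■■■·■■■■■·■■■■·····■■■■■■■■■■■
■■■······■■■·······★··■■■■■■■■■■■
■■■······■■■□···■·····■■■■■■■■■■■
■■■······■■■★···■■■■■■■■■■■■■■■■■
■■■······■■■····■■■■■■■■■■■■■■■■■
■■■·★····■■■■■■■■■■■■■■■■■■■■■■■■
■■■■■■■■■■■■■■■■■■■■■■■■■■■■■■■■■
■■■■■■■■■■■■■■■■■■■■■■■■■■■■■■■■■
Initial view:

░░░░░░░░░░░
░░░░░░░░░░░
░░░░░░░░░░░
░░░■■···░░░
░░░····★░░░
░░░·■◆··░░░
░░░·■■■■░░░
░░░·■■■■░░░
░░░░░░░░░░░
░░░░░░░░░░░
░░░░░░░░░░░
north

░░░░░░░░░░░
░░░░░░░░░░░
░░░░░░░░░░░
░░░■■■■■░░░
░░░■■···░░░
░░░··◆·★░░░
░░░·■···░░░
░░░·■■■■░░░
░░░·■■■■░░░
░░░░░░░░░░░
░░░░░░░░░░░

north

░░░░░░░░░░░
░░░░░░░░░░░
░░░░░░░░░░░
░░░■■■■■░░░
░░░■■■■■░░░
░░░■■◆··░░░
░░░····★░░░
░░░·■···░░░
░░░·■■■■░░░
░░░·■■■■░░░
░░░░░░░░░░░

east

░░░░░░░░░░░
░░░░░░░░░░░
░░░░░░░░░░░
░░■■■■■■░░░
░░■■■■■■░░░
░░■■·◆··░░░
░░····★·░░░
░░·■····░░░
░░·■■■■░░░░
░░·■■■■░░░░
░░░░░░░░░░░

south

░░░░░░░░░░░
░░░░░░░░░░░
░░■■■■■■░░░
░░■■■■■■░░░
░░■■····░░░
░░···◆★·░░░
░░·■····░░░
░░·■■■■■░░░
░░·■■■■░░░░
░░░░░░░░░░░
░░░░░░░░░░░

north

░░░░░░░░░░░
░░░░░░░░░░░
░░░░░░░░░░░
░░■■■■■■░░░
░░■■■■■■░░░
░░■■·◆··░░░
░░····★·░░░
░░·■····░░░
░░·■■■■■░░░
░░·■■■■░░░░
░░░░░░░░░░░

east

░░░░░░░░░░░
░░░░░░░░░░░
░░░░░░░░░░░
░■■■■■■■░░░
░■■■■■■■░░░
░■■··◆··░░░
░····★··░░░
░·■·····░░░
░·■■■■■░░░░
░·■■■■░░░░░
░░░░░░░░░░░

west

░░░░░░░░░░░
░░░░░░░░░░░
░░░░░░░░░░░
░░■■■■■■■░░
░░■■■■■■■░░
░░■■·◆···░░
░░····★··░░
░░·■·····░░
░░·■■■■■░░░
░░·■■■■░░░░
░░░░░░░░░░░

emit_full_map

■■■■■■■
■■■■■■■
■■·◆···
····★··
·■·····
·■■■■■░
·■■■■░░

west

░░░░░░░░░░░
░░░░░░░░░░░
░░░░░░░░░░░
░░░■■■■■■■░
░░░■■■■■■■░
░░░■■◆····░
░░░····★··░
░░░·■·····░
░░░·■■■■■░░
░░░·■■■■░░░
░░░░░░░░░░░

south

░░░░░░░░░░░
░░░░░░░░░░░
░░░■■■■■■■░
░░░■■■■■■■░
░░░■■·····░
░░░··◆·★··░
░░░·■·····░
░░░·■■■■■░░
░░░·■■■■░░░
░░░░░░░░░░░
░░░░░░░░░░░

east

░░░░░░░░░░░
░░░░░░░░░░░
░░■■■■■■■░░
░░■■■■■■■░░
░░■■·····░░
░░···◆★··░░
░░·■·····░░
░░·■■■■■░░░
░░·■■■■░░░░
░░░░░░░░░░░
░░░░░░░░░░░

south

░░░░░░░░░░░
░░■■■■■■■░░
░░■■■■■■■░░
░░■■·····░░
░░····★··░░
░░·■·◆···░░
░░·■■■■■░░░
░░·■■■■■░░░
░░░░░░░░░░░
░░░░░░░░░░░
░░░░░░░░░░░

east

░░░░░░░░░░░
░■■■■■■■░░░
░■■■■■■■░░░
░■■·····░░░
░····★··░░░
░·■··◆··░░░
░·■■■■■■░░░
░·■■■■■■░░░
░░░░░░░░░░░
░░░░░░░░░░░
░░░░░░░░░░░

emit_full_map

■■■■■■■
■■■■■■■
■■·····
····★··
·■··◆··
·■■■■■■
·■■■■■■

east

░░░░░░░░░░░
■■■■■■■░░░░
■■■■■■■░░░░
■■·····■░░░
····★··■░░░
·■···◆·■░░░
·■■■■■■■░░░
·■■■■■■■░░░
░░░░░░░░░░░
░░░░░░░░░░░
░░░░░░░░░░░

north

░░░░░░░░░░░
░░░░░░░░░░░
■■■■■■■░░░░
■■■■■■■■░░░
■■·····■░░░
····★◆·■░░░
·■·····■░░░
·■■■■■■■░░░
·■■■■■■■░░░
░░░░░░░░░░░
░░░░░░░░░░░

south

░░░░░░░░░░░
■■■■■■■░░░░
■■■■■■■■░░░
■■·····■░░░
····★··■░░░
·■···◆·■░░░
·■■■■■■■░░░
·■■■■■■■░░░
░░░░░░░░░░░
░░░░░░░░░░░
░░░░░░░░░░░

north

░░░░░░░░░░░
░░░░░░░░░░░
■■■■■■■░░░░
■■■■■■■■░░░
■■·····■░░░
····★◆·■░░░
·■·····■░░░
·■■■■■■■░░░
·■■■■■■■░░░
░░░░░░░░░░░
░░░░░░░░░░░

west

░░░░░░░░░░░
░░░░░░░░░░░
░■■■■■■■░░░
░■■■■■■■■░░
░■■·····■░░
░····◆··■░░
░·■·····■░░
░·■■■■■■■░░
░·■■■■■■■░░
░░░░░░░░░░░
░░░░░░░░░░░

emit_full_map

■■■■■■■░
■■■■■■■■
■■·····■
····◆··■
·■·····■
·■■■■■■■
·■■■■■■■

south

░░░░░░░░░░░
░■■■■■■■░░░
░■■■■■■■■░░
░■■·····■░░
░····★··■░░
░·■··◆··■░░
░·■■■■■■■░░
░·■■■■■■■░░
░░░░░░░░░░░
░░░░░░░░░░░
░░░░░░░░░░░

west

░░░░░░░░░░░
░░■■■■■■■░░
░░■■■■■■■■░
░░■■·····■░
░░····★··■░
░░·■·◆···■░
░░·■■■■■■■░
░░·■■■■■■■░
░░░░░░░░░░░
░░░░░░░░░░░
░░░░░░░░░░░

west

░░░░░░░░░░░
░░░■■■■■■■░
░░░■■■■■■■■
░░░■■·····■
░░░····★··■
░░░·■◆····■
░░░·■■■■■■■
░░░·■■■■■■■
░░░░░░░░░░░
░░░░░░░░░░░
░░░░░░░░░░░

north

░░░░░░░░░░░
░░░░░░░░░░░
░░░■■■■■■■░
░░░■■■■■■■■
░░░■■·····■
░░░··◆·★··■
░░░·■·····■
░░░·■■■■■■■
░░░·■■■■■■■
░░░░░░░░░░░
░░░░░░░░░░░

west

░░░░░░░░░░░
░░░░░░░░░░░
░░░░■■■■■■■
░░░■■■■■■■■
░░░■■■·····
░░░··◆··★··
░░░··■·····
░░░··■■■■■■
░░░░·■■■■■■
░░░░░░░░░░░
░░░░░░░░░░░

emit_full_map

░■■■■■■■░
■■■■■■■■■
■■■·····■
··◆··★··■
··■·····■
··■■■■■■■
░·■■■■■■■

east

░░░░░░░░░░░
░░░░░░░░░░░
░░░■■■■■■■░
░░■■■■■■■■■
░░■■■·····■
░░···◆·★··■
░░··■·····■
░░··■■■■■■■
░░░·■■■■■■■
░░░░░░░░░░░
░░░░░░░░░░░

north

░░░░░░░░░░░
░░░░░░░░░░░
░░░░░░░░░░░
░░░■■■■■■■░
░░■■■■■■■■■
░░■■■◆····■
░░·····★··■
░░··■·····■
░░··■■■■■■■
░░░·■■■■■■■
░░░░░░░░░░░

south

░░░░░░░░░░░
░░░░░░░░░░░
░░░■■■■■■■░
░░■■■■■■■■■
░░■■■·····■
░░···◆·★··■
░░··■·····■
░░··■■■■■■■
░░░·■■■■■■■
░░░░░░░░░░░
░░░░░░░░░░░

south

░░░░░░░░░░░
░░░■■■■■■■░
░░■■■■■■■■■
░░■■■·····■
░░·····★··■
░░··■◆····■
░░··■■■■■■■
░░░·■■■■■■■
░░░░░░░░░░░
░░░░░░░░░░░
░░░░░░░░░░░


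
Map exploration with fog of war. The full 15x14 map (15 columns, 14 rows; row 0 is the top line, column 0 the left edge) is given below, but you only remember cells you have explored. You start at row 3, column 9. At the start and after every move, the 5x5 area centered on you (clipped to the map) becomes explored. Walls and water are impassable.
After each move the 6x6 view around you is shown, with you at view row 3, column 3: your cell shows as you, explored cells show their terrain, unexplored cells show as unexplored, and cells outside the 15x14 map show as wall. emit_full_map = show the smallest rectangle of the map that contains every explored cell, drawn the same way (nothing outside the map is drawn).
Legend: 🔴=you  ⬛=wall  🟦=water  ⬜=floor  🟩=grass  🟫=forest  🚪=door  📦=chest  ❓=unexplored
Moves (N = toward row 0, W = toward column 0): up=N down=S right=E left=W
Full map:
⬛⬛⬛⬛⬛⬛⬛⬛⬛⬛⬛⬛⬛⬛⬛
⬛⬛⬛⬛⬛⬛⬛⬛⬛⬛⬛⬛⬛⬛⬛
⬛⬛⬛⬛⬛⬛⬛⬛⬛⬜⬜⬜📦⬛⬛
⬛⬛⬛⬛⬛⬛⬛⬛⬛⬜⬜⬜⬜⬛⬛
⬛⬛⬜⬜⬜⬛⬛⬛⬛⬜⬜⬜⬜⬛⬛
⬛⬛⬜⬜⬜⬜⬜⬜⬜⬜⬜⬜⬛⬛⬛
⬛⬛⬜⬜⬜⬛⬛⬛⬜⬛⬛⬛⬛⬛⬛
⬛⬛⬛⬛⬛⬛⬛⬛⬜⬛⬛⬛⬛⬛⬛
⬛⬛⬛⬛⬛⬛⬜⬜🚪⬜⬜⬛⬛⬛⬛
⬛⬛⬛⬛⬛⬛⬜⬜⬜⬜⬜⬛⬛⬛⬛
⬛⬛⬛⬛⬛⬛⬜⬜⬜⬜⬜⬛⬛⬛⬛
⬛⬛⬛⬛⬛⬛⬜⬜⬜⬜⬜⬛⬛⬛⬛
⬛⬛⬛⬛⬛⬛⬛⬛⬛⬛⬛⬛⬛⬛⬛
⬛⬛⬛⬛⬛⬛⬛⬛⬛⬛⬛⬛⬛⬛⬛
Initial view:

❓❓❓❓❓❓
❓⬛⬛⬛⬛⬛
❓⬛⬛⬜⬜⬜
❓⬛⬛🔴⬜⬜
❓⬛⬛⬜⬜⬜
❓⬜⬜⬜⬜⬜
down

❓⬛⬛⬛⬛⬛
❓⬛⬛⬜⬜⬜
❓⬛⬛⬜⬜⬜
❓⬛⬛🔴⬜⬜
❓⬜⬜⬜⬜⬜
❓⬛⬜⬛⬛⬛

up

❓❓❓❓❓❓
❓⬛⬛⬛⬛⬛
❓⬛⬛⬜⬜⬜
❓⬛⬛🔴⬜⬜
❓⬛⬛⬜⬜⬜
❓⬜⬜⬜⬜⬜

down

❓⬛⬛⬛⬛⬛
❓⬛⬛⬜⬜⬜
❓⬛⬛⬜⬜⬜
❓⬛⬛🔴⬜⬜
❓⬜⬜⬜⬜⬜
❓⬛⬜⬛⬛⬛

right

⬛⬛⬛⬛⬛❓
⬛⬛⬜⬜⬜📦
⬛⬛⬜⬜⬜⬜
⬛⬛⬜🔴⬜⬜
⬜⬜⬜⬜⬜⬛
⬛⬜⬛⬛⬛⬛


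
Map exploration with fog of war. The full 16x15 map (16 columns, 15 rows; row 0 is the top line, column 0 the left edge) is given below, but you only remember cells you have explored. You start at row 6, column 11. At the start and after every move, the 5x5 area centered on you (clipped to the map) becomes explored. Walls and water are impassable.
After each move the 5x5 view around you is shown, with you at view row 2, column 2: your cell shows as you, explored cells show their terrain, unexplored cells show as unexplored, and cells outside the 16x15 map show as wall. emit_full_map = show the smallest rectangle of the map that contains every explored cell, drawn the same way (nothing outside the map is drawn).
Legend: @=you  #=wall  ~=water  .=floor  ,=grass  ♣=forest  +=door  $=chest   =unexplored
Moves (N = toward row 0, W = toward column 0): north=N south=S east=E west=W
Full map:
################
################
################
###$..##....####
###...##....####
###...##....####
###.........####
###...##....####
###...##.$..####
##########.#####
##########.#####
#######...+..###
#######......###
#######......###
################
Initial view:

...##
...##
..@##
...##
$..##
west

....#
....#
..@.#
....#
.$..#

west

#....
#....
..@..
#....
#.$..

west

##...
##...
..@..
##...
##.$.

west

.##..
.##..
..@..
.##..
.##.$

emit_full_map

.##....##
.##....##
..@....##
.##....##
.##.$..##

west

..##.
..##.
..@..
..##.
..##.

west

...##
...##
..@..
...##
...##

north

$..##
...##
..@##
.....
...##

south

...##
...##
..@..
...##
...##

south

...##
.....
..@##
...##
#####


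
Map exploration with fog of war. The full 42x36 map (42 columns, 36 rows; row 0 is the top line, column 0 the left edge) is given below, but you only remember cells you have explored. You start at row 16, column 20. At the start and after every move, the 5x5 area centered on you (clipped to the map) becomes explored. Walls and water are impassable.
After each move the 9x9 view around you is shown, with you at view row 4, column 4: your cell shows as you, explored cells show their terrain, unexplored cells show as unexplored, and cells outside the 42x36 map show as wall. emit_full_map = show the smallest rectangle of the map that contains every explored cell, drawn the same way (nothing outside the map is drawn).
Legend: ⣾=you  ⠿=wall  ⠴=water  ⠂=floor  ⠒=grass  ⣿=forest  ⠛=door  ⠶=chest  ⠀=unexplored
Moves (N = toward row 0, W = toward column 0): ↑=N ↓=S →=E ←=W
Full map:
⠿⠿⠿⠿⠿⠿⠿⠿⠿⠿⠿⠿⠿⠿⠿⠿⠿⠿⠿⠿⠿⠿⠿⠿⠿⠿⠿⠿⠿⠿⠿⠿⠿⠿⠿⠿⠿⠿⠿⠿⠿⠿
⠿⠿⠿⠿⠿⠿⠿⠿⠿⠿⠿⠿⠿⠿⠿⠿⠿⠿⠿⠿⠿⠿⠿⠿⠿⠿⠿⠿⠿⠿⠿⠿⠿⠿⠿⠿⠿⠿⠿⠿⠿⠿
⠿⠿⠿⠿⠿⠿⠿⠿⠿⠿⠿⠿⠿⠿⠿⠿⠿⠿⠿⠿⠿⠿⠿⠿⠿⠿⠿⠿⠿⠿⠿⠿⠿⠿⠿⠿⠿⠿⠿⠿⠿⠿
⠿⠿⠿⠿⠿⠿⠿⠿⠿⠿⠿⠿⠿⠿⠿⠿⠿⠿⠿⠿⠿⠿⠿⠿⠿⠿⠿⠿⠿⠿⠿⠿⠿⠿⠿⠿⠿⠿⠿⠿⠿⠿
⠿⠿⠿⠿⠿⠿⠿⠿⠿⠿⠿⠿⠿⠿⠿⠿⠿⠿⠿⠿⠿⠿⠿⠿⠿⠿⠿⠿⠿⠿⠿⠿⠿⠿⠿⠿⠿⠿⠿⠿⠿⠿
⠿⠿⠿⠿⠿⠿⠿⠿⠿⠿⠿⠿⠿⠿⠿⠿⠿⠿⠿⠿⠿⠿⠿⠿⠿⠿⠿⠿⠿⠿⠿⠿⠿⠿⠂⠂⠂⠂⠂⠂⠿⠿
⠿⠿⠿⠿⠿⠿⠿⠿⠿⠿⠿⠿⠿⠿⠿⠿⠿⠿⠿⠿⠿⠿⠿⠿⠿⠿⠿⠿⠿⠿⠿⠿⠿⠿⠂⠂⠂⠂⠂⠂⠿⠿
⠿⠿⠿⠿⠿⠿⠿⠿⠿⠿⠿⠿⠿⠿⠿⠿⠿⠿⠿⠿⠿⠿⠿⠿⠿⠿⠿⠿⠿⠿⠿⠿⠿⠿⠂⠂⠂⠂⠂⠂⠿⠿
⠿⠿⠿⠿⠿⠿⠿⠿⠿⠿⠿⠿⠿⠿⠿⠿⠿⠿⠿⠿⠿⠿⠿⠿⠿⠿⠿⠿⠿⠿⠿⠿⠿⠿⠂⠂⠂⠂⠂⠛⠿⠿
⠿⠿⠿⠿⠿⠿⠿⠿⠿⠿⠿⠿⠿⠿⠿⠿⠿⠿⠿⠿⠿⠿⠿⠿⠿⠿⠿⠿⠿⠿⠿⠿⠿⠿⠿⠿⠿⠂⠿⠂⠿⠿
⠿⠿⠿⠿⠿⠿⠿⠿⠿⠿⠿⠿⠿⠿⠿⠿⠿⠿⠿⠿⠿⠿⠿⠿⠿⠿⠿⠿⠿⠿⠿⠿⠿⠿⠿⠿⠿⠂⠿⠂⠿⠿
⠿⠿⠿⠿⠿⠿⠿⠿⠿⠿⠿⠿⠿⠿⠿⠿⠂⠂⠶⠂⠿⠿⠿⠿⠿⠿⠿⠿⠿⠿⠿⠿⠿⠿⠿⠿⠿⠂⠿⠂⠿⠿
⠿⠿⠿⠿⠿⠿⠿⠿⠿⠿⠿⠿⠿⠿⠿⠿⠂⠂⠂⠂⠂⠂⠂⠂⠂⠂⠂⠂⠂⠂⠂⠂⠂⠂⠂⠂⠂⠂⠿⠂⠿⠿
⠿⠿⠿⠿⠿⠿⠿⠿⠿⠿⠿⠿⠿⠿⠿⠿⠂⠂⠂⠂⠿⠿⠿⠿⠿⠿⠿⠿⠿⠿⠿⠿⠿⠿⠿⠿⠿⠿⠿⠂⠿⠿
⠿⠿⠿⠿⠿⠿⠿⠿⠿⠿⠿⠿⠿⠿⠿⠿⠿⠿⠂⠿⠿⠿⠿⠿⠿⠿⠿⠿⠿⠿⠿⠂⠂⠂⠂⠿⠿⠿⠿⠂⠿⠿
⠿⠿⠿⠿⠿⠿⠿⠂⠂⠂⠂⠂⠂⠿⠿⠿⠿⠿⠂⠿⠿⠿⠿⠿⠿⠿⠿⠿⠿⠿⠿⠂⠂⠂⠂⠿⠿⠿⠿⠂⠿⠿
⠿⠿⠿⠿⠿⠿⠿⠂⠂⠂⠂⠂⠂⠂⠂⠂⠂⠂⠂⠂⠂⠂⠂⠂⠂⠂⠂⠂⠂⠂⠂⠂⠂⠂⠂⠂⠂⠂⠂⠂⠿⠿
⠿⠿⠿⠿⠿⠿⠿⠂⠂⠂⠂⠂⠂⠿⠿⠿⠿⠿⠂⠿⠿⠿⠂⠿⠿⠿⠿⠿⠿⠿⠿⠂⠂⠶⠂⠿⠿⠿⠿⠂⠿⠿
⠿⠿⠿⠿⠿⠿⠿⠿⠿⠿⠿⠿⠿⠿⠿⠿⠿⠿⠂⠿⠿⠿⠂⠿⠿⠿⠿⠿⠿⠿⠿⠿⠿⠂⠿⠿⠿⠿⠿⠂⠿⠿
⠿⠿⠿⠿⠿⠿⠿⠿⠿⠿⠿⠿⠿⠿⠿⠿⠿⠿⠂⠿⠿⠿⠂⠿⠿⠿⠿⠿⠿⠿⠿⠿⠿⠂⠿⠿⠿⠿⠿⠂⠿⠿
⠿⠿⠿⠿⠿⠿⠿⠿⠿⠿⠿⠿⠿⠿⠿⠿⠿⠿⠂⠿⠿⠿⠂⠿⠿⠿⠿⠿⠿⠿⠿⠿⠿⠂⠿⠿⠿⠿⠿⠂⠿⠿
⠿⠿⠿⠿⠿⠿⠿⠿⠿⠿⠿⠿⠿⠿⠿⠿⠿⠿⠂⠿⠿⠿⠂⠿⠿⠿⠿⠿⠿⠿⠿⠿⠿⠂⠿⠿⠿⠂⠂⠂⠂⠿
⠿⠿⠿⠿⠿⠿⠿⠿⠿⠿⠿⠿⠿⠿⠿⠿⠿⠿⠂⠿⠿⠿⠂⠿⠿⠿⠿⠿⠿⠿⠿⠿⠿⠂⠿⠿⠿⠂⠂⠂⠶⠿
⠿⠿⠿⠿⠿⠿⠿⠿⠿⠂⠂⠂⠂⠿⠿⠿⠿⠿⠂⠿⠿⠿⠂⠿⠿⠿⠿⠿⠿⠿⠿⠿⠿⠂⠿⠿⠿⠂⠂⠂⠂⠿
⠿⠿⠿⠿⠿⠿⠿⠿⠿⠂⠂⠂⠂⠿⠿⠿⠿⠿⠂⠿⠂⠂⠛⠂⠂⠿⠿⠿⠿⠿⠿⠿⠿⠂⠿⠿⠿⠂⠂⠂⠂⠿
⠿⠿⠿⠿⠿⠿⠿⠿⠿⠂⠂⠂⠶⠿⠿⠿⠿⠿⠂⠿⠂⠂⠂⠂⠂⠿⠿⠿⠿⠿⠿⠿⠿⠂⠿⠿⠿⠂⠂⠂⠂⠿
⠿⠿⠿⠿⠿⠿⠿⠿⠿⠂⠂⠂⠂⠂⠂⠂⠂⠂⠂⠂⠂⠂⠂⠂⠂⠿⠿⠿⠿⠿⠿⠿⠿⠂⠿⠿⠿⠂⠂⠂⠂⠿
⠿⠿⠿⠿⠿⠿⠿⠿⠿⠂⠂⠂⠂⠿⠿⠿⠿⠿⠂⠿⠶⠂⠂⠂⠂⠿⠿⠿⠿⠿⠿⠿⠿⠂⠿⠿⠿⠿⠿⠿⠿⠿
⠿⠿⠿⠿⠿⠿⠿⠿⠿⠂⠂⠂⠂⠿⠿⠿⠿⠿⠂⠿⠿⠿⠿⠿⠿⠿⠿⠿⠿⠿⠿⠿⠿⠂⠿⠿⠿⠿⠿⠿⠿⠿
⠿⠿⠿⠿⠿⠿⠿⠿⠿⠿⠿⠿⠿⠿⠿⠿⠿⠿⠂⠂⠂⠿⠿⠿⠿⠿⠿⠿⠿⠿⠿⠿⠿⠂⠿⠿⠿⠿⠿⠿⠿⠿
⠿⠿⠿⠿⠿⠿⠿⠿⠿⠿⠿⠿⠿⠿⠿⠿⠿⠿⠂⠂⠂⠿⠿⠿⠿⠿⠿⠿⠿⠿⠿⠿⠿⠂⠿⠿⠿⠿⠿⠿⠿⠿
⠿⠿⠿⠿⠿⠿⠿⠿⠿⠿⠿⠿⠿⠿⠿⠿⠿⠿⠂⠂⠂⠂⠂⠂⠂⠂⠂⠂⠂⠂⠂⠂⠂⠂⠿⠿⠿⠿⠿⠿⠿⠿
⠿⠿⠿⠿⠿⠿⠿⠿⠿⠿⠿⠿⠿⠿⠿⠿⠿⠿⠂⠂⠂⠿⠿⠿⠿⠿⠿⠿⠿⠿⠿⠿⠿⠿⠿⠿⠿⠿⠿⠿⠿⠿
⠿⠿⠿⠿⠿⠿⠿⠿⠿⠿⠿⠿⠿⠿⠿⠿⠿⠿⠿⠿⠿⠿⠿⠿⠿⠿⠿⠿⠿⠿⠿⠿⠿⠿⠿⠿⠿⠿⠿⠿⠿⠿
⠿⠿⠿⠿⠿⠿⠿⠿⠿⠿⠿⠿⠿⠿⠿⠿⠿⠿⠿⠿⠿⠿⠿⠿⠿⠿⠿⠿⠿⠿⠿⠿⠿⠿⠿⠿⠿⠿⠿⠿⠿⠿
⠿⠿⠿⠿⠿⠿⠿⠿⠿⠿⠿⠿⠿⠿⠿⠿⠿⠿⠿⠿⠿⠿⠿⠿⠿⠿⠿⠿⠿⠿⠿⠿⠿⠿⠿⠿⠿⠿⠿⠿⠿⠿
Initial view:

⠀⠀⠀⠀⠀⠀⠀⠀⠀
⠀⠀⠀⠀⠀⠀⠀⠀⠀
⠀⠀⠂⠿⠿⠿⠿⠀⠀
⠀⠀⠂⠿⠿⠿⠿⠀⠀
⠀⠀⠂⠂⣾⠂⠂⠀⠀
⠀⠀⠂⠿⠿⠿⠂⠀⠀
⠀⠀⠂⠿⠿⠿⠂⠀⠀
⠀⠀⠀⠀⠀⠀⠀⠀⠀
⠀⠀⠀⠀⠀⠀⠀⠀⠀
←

⠀⠀⠀⠀⠀⠀⠀⠀⠀
⠀⠀⠀⠀⠀⠀⠀⠀⠀
⠀⠀⠿⠂⠿⠿⠿⠿⠀
⠀⠀⠿⠂⠿⠿⠿⠿⠀
⠀⠀⠂⠂⣾⠂⠂⠂⠀
⠀⠀⠿⠂⠿⠿⠿⠂⠀
⠀⠀⠿⠂⠿⠿⠿⠂⠀
⠀⠀⠀⠀⠀⠀⠀⠀⠀
⠀⠀⠀⠀⠀⠀⠀⠀⠀

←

⠀⠀⠀⠀⠀⠀⠀⠀⠀
⠀⠀⠀⠀⠀⠀⠀⠀⠀
⠀⠀⠿⠿⠂⠿⠿⠿⠿
⠀⠀⠿⠿⠂⠿⠿⠿⠿
⠀⠀⠂⠂⣾⠂⠂⠂⠂
⠀⠀⠿⠿⠂⠿⠿⠿⠂
⠀⠀⠿⠿⠂⠿⠿⠿⠂
⠀⠀⠀⠀⠀⠀⠀⠀⠀
⠀⠀⠀⠀⠀⠀⠀⠀⠀

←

⠀⠀⠀⠀⠀⠀⠀⠀⠀
⠀⠀⠀⠀⠀⠀⠀⠀⠀
⠀⠀⠿⠿⠿⠂⠿⠿⠿
⠀⠀⠿⠿⠿⠂⠿⠿⠿
⠀⠀⠂⠂⣾⠂⠂⠂⠂
⠀⠀⠿⠿⠿⠂⠿⠿⠿
⠀⠀⠿⠿⠿⠂⠿⠿⠿
⠀⠀⠀⠀⠀⠀⠀⠀⠀
⠀⠀⠀⠀⠀⠀⠀⠀⠀

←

⠀⠀⠀⠀⠀⠀⠀⠀⠀
⠀⠀⠀⠀⠀⠀⠀⠀⠀
⠀⠀⠿⠿⠿⠿⠂⠿⠿
⠀⠀⠿⠿⠿⠿⠂⠿⠿
⠀⠀⠂⠂⣾⠂⠂⠂⠂
⠀⠀⠿⠿⠿⠿⠂⠿⠿
⠀⠀⠿⠿⠿⠿⠂⠿⠿
⠀⠀⠀⠀⠀⠀⠀⠀⠀
⠀⠀⠀⠀⠀⠀⠀⠀⠀

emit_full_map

⠿⠿⠿⠿⠂⠿⠿⠿⠿
⠿⠿⠿⠿⠂⠿⠿⠿⠿
⠂⠂⣾⠂⠂⠂⠂⠂⠂
⠿⠿⠿⠿⠂⠿⠿⠿⠂
⠿⠿⠿⠿⠂⠿⠿⠿⠂

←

⠀⠀⠀⠀⠀⠀⠀⠀⠀
⠀⠀⠀⠀⠀⠀⠀⠀⠀
⠀⠀⠿⠿⠿⠿⠿⠂⠿
⠀⠀⠿⠿⠿⠿⠿⠂⠿
⠀⠀⠂⠂⣾⠂⠂⠂⠂
⠀⠀⠿⠿⠿⠿⠿⠂⠿
⠀⠀⠿⠿⠿⠿⠿⠂⠿
⠀⠀⠀⠀⠀⠀⠀⠀⠀
⠀⠀⠀⠀⠀⠀⠀⠀⠀

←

⠀⠀⠀⠀⠀⠀⠀⠀⠀
⠀⠀⠀⠀⠀⠀⠀⠀⠀
⠀⠀⠿⠿⠿⠿⠿⠿⠂
⠀⠀⠂⠿⠿⠿⠿⠿⠂
⠀⠀⠂⠂⣾⠂⠂⠂⠂
⠀⠀⠂⠿⠿⠿⠿⠿⠂
⠀⠀⠿⠿⠿⠿⠿⠿⠂
⠀⠀⠀⠀⠀⠀⠀⠀⠀
⠀⠀⠀⠀⠀⠀⠀⠀⠀

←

⠀⠀⠀⠀⠀⠀⠀⠀⠀
⠀⠀⠀⠀⠀⠀⠀⠀⠀
⠀⠀⠿⠿⠿⠿⠿⠿⠿
⠀⠀⠂⠂⠿⠿⠿⠿⠿
⠀⠀⠂⠂⣾⠂⠂⠂⠂
⠀⠀⠂⠂⠿⠿⠿⠿⠿
⠀⠀⠿⠿⠿⠿⠿⠿⠿
⠀⠀⠀⠀⠀⠀⠀⠀⠀
⠀⠀⠀⠀⠀⠀⠀⠀⠀

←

⠀⠀⠀⠀⠀⠀⠀⠀⠀
⠀⠀⠀⠀⠀⠀⠀⠀⠀
⠀⠀⠿⠿⠿⠿⠿⠿⠿
⠀⠀⠂⠂⠂⠿⠿⠿⠿
⠀⠀⠂⠂⣾⠂⠂⠂⠂
⠀⠀⠂⠂⠂⠿⠿⠿⠿
⠀⠀⠿⠿⠿⠿⠿⠿⠿
⠀⠀⠀⠀⠀⠀⠀⠀⠀
⠀⠀⠀⠀⠀⠀⠀⠀⠀

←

⠀⠀⠀⠀⠀⠀⠀⠀⠀
⠀⠀⠀⠀⠀⠀⠀⠀⠀
⠀⠀⠿⠿⠿⠿⠿⠿⠿
⠀⠀⠂⠂⠂⠂⠿⠿⠿
⠀⠀⠂⠂⣾⠂⠂⠂⠂
⠀⠀⠂⠂⠂⠂⠿⠿⠿
⠀⠀⠿⠿⠿⠿⠿⠿⠿
⠀⠀⠀⠀⠀⠀⠀⠀⠀
⠀⠀⠀⠀⠀⠀⠀⠀⠀

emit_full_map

⠿⠿⠿⠿⠿⠿⠿⠿⠿⠂⠿⠿⠿⠿
⠂⠂⠂⠂⠿⠿⠿⠿⠿⠂⠿⠿⠿⠿
⠂⠂⣾⠂⠂⠂⠂⠂⠂⠂⠂⠂⠂⠂
⠂⠂⠂⠂⠿⠿⠿⠿⠿⠂⠿⠿⠿⠂
⠿⠿⠿⠿⠿⠿⠿⠿⠿⠂⠿⠿⠿⠂

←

⠀⠀⠀⠀⠀⠀⠀⠀⠀
⠀⠀⠀⠀⠀⠀⠀⠀⠀
⠀⠀⠿⠿⠿⠿⠿⠿⠿
⠀⠀⠂⠂⠂⠂⠂⠿⠿
⠀⠀⠂⠂⣾⠂⠂⠂⠂
⠀⠀⠂⠂⠂⠂⠂⠿⠿
⠀⠀⠿⠿⠿⠿⠿⠿⠿
⠀⠀⠀⠀⠀⠀⠀⠀⠀
⠀⠀⠀⠀⠀⠀⠀⠀⠀

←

⠀⠀⠀⠀⠀⠀⠀⠀⠀
⠀⠀⠀⠀⠀⠀⠀⠀⠀
⠀⠀⠿⠿⠿⠿⠿⠿⠿
⠀⠀⠂⠂⠂⠂⠂⠂⠿
⠀⠀⠂⠂⣾⠂⠂⠂⠂
⠀⠀⠂⠂⠂⠂⠂⠂⠿
⠀⠀⠿⠿⠿⠿⠿⠿⠿
⠀⠀⠀⠀⠀⠀⠀⠀⠀
⠀⠀⠀⠀⠀⠀⠀⠀⠀

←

⠀⠀⠀⠀⠀⠀⠀⠀⠀
⠀⠀⠀⠀⠀⠀⠀⠀⠀
⠀⠀⠿⠿⠿⠿⠿⠿⠿
⠀⠀⠿⠂⠂⠂⠂⠂⠂
⠀⠀⠿⠂⣾⠂⠂⠂⠂
⠀⠀⠿⠂⠂⠂⠂⠂⠂
⠀⠀⠿⠿⠿⠿⠿⠿⠿
⠀⠀⠀⠀⠀⠀⠀⠀⠀
⠀⠀⠀⠀⠀⠀⠀⠀⠀

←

⠀⠀⠀⠀⠀⠀⠀⠀⠀
⠀⠀⠀⠀⠀⠀⠀⠀⠀
⠀⠀⠿⠿⠿⠿⠿⠿⠿
⠀⠀⠿⠿⠂⠂⠂⠂⠂
⠀⠀⠿⠿⣾⠂⠂⠂⠂
⠀⠀⠿⠿⠂⠂⠂⠂⠂
⠀⠀⠿⠿⠿⠿⠿⠿⠿
⠀⠀⠀⠀⠀⠀⠀⠀⠀
⠀⠀⠀⠀⠀⠀⠀⠀⠀

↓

⠀⠀⠀⠀⠀⠀⠀⠀⠀
⠀⠀⠿⠿⠿⠿⠿⠿⠿
⠀⠀⠿⠿⠂⠂⠂⠂⠂
⠀⠀⠿⠿⠂⠂⠂⠂⠂
⠀⠀⠿⠿⣾⠂⠂⠂⠂
⠀⠀⠿⠿⠿⠿⠿⠿⠿
⠀⠀⠿⠿⠿⠿⠿⠀⠀
⠀⠀⠀⠀⠀⠀⠀⠀⠀
⠀⠀⠀⠀⠀⠀⠀⠀⠀

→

⠀⠀⠀⠀⠀⠀⠀⠀⠀
⠀⠿⠿⠿⠿⠿⠿⠿⠿
⠀⠿⠿⠂⠂⠂⠂⠂⠂
⠀⠿⠿⠂⠂⠂⠂⠂⠂
⠀⠿⠿⠂⣾⠂⠂⠂⠂
⠀⠿⠿⠿⠿⠿⠿⠿⠿
⠀⠿⠿⠿⠿⠿⠿⠀⠀
⠀⠀⠀⠀⠀⠀⠀⠀⠀
⠀⠀⠀⠀⠀⠀⠀⠀⠀

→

⠀⠀⠀⠀⠀⠀⠀⠀⠀
⠿⠿⠿⠿⠿⠿⠿⠿⠿
⠿⠿⠂⠂⠂⠂⠂⠂⠿
⠿⠿⠂⠂⠂⠂⠂⠂⠂
⠿⠿⠂⠂⣾⠂⠂⠂⠿
⠿⠿⠿⠿⠿⠿⠿⠿⠿
⠿⠿⠿⠿⠿⠿⠿⠀⠀
⠀⠀⠀⠀⠀⠀⠀⠀⠀
⠀⠀⠀⠀⠀⠀⠀⠀⠀

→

⠀⠀⠀⠀⠀⠀⠀⠀⠀
⠿⠿⠿⠿⠿⠿⠿⠿⠿
⠿⠂⠂⠂⠂⠂⠂⠿⠿
⠿⠂⠂⠂⠂⠂⠂⠂⠂
⠿⠂⠂⠂⣾⠂⠂⠿⠿
⠿⠿⠿⠿⠿⠿⠿⠿⠿
⠿⠿⠿⠿⠿⠿⠿⠀⠀
⠀⠀⠀⠀⠀⠀⠀⠀⠀
⠀⠀⠀⠀⠀⠀⠀⠀⠀

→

⠀⠀⠀⠀⠀⠀⠀⠀⠀
⠿⠿⠿⠿⠿⠿⠿⠿⠿
⠂⠂⠂⠂⠂⠂⠿⠿⠿
⠂⠂⠂⠂⠂⠂⠂⠂⠂
⠂⠂⠂⠂⣾⠂⠿⠿⠿
⠿⠿⠿⠿⠿⠿⠿⠿⠿
⠿⠿⠿⠿⠿⠿⠿⠀⠀
⠀⠀⠀⠀⠀⠀⠀⠀⠀
⠀⠀⠀⠀⠀⠀⠀⠀⠀

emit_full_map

⠿⠿⠿⠿⠿⠿⠿⠿⠿⠿⠿⠿⠿⠂⠿⠿⠿⠿
⠿⠿⠂⠂⠂⠂⠂⠂⠿⠿⠿⠿⠿⠂⠿⠿⠿⠿
⠿⠿⠂⠂⠂⠂⠂⠂⠂⠂⠂⠂⠂⠂⠂⠂⠂⠂
⠿⠿⠂⠂⠂⠂⣾⠂⠿⠿⠿⠿⠿⠂⠿⠿⠿⠂
⠿⠿⠿⠿⠿⠿⠿⠿⠿⠿⠿⠿⠿⠂⠿⠿⠿⠂
⠿⠿⠿⠿⠿⠿⠿⠿⠿⠀⠀⠀⠀⠀⠀⠀⠀⠀

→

⠀⠀⠀⠀⠀⠀⠀⠀⠀
⠿⠿⠿⠿⠿⠿⠿⠿⠿
⠂⠂⠂⠂⠂⠿⠿⠿⠿
⠂⠂⠂⠂⠂⠂⠂⠂⠂
⠂⠂⠂⠂⣾⠿⠿⠿⠿
⠿⠿⠿⠿⠿⠿⠿⠿⠿
⠿⠿⠿⠿⠿⠿⠿⠀⠀
⠀⠀⠀⠀⠀⠀⠀⠀⠀
⠀⠀⠀⠀⠀⠀⠀⠀⠀

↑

⠀⠀⠀⠀⠀⠀⠀⠀⠀
⠀⠀⠀⠀⠀⠀⠀⠀⠀
⠿⠿⠿⠿⠿⠿⠿⠿⠿
⠂⠂⠂⠂⠂⠿⠿⠿⠿
⠂⠂⠂⠂⣾⠂⠂⠂⠂
⠂⠂⠂⠂⠂⠿⠿⠿⠿
⠿⠿⠿⠿⠿⠿⠿⠿⠿
⠿⠿⠿⠿⠿⠿⠿⠀⠀
⠀⠀⠀⠀⠀⠀⠀⠀⠀

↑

⠀⠀⠀⠀⠀⠀⠀⠀⠀
⠀⠀⠀⠀⠀⠀⠀⠀⠀
⠀⠀⠿⠿⠿⠿⠿⠀⠀
⠿⠿⠿⠿⠿⠿⠿⠿⠿
⠂⠂⠂⠂⣾⠿⠿⠿⠿
⠂⠂⠂⠂⠂⠂⠂⠂⠂
⠂⠂⠂⠂⠂⠿⠿⠿⠿
⠿⠿⠿⠿⠿⠿⠿⠿⠿
⠿⠿⠿⠿⠿⠿⠿⠀⠀

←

⠀⠀⠀⠀⠀⠀⠀⠀⠀
⠀⠀⠀⠀⠀⠀⠀⠀⠀
⠀⠀⠿⠿⠿⠿⠿⠿⠀
⠿⠿⠿⠿⠿⠿⠿⠿⠿
⠂⠂⠂⠂⣾⠂⠿⠿⠿
⠂⠂⠂⠂⠂⠂⠂⠂⠂
⠂⠂⠂⠂⠂⠂⠿⠿⠿
⠿⠿⠿⠿⠿⠿⠿⠿⠿
⠿⠿⠿⠿⠿⠿⠿⠿⠀

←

⠀⠀⠀⠀⠀⠀⠀⠀⠀
⠀⠀⠀⠀⠀⠀⠀⠀⠀
⠀⠀⠿⠿⠿⠿⠿⠿⠿
⠿⠿⠿⠿⠿⠿⠿⠿⠿
⠿⠂⠂⠂⣾⠂⠂⠿⠿
⠿⠂⠂⠂⠂⠂⠂⠂⠂
⠿⠂⠂⠂⠂⠂⠂⠿⠿
⠿⠿⠿⠿⠿⠿⠿⠿⠿
⠿⠿⠿⠿⠿⠿⠿⠿⠿

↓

⠀⠀⠀⠀⠀⠀⠀⠀⠀
⠀⠀⠿⠿⠿⠿⠿⠿⠿
⠿⠿⠿⠿⠿⠿⠿⠿⠿
⠿⠂⠂⠂⠂⠂⠂⠿⠿
⠿⠂⠂⠂⣾⠂⠂⠂⠂
⠿⠂⠂⠂⠂⠂⠂⠿⠿
⠿⠿⠿⠿⠿⠿⠿⠿⠿
⠿⠿⠿⠿⠿⠿⠿⠿⠿
⠀⠀⠀⠀⠀⠀⠀⠀⠀

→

⠀⠀⠀⠀⠀⠀⠀⠀⠀
⠀⠿⠿⠿⠿⠿⠿⠿⠀
⠿⠿⠿⠿⠿⠿⠿⠿⠿
⠂⠂⠂⠂⠂⠂⠿⠿⠿
⠂⠂⠂⠂⣾⠂⠂⠂⠂
⠂⠂⠂⠂⠂⠂⠿⠿⠿
⠿⠿⠿⠿⠿⠿⠿⠿⠿
⠿⠿⠿⠿⠿⠿⠿⠿⠀
⠀⠀⠀⠀⠀⠀⠀⠀⠀

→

⠀⠀⠀⠀⠀⠀⠀⠀⠀
⠿⠿⠿⠿⠿⠿⠿⠀⠀
⠿⠿⠿⠿⠿⠿⠿⠿⠿
⠂⠂⠂⠂⠂⠿⠿⠿⠿
⠂⠂⠂⠂⣾⠂⠂⠂⠂
⠂⠂⠂⠂⠂⠿⠿⠿⠿
⠿⠿⠿⠿⠿⠿⠿⠿⠿
⠿⠿⠿⠿⠿⠿⠿⠀⠀
⠀⠀⠀⠀⠀⠀⠀⠀⠀

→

⠀⠀⠀⠀⠀⠀⠀⠀⠀
⠿⠿⠿⠿⠿⠿⠀⠀⠀
⠿⠿⠿⠿⠿⠿⠿⠿⠿
⠂⠂⠂⠂⠿⠿⠿⠿⠿
⠂⠂⠂⠂⣾⠂⠂⠂⠂
⠂⠂⠂⠂⠿⠿⠿⠿⠿
⠿⠿⠿⠿⠿⠿⠿⠿⠿
⠿⠿⠿⠿⠿⠿⠀⠀⠀
⠀⠀⠀⠀⠀⠀⠀⠀⠀

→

⠀⠀⠀⠀⠀⠀⠀⠀⠀
⠿⠿⠿⠿⠿⠀⠀⠀⠀
⠿⠿⠿⠿⠿⠿⠿⠿⠂
⠂⠂⠂⠿⠿⠿⠿⠿⠂
⠂⠂⠂⠂⣾⠂⠂⠂⠂
⠂⠂⠂⠿⠿⠿⠿⠿⠂
⠿⠿⠿⠿⠿⠿⠿⠿⠂
⠿⠿⠿⠿⠿⠀⠀⠀⠀
⠀⠀⠀⠀⠀⠀⠀⠀⠀

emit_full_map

⠀⠀⠀⠿⠿⠿⠿⠿⠿⠿⠀⠀⠀⠀⠀⠀⠀⠀
⠿⠿⠿⠿⠿⠿⠿⠿⠿⠿⠿⠿⠿⠂⠿⠿⠿⠿
⠿⠿⠂⠂⠂⠂⠂⠂⠿⠿⠿⠿⠿⠂⠿⠿⠿⠿
⠿⠿⠂⠂⠂⠂⠂⠂⠂⣾⠂⠂⠂⠂⠂⠂⠂⠂
⠿⠿⠂⠂⠂⠂⠂⠂⠿⠿⠿⠿⠿⠂⠿⠿⠿⠂
⠿⠿⠿⠿⠿⠿⠿⠿⠿⠿⠿⠿⠿⠂⠿⠿⠿⠂
⠿⠿⠿⠿⠿⠿⠿⠿⠿⠿⠀⠀⠀⠀⠀⠀⠀⠀

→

⠀⠀⠀⠀⠀⠀⠀⠀⠀
⠿⠿⠿⠿⠀⠀⠀⠀⠀
⠿⠿⠿⠿⠿⠿⠿⠂⠿
⠂⠂⠿⠿⠿⠿⠿⠂⠿
⠂⠂⠂⠂⣾⠂⠂⠂⠂
⠂⠂⠿⠿⠿⠿⠿⠂⠿
⠿⠿⠿⠿⠿⠿⠿⠂⠿
⠿⠿⠿⠿⠀⠀⠀⠀⠀
⠀⠀⠀⠀⠀⠀⠀⠀⠀

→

⠀⠀⠀⠀⠀⠀⠀⠀⠀
⠿⠿⠿⠀⠀⠀⠀⠀⠀
⠿⠿⠿⠿⠿⠿⠂⠿⠿
⠂⠿⠿⠿⠿⠿⠂⠿⠿
⠂⠂⠂⠂⣾⠂⠂⠂⠂
⠂⠿⠿⠿⠿⠿⠂⠿⠿
⠿⠿⠿⠿⠿⠿⠂⠿⠿
⠿⠿⠿⠀⠀⠀⠀⠀⠀
⠀⠀⠀⠀⠀⠀⠀⠀⠀

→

⠀⠀⠀⠀⠀⠀⠀⠀⠀
⠿⠿⠀⠀⠀⠀⠀⠀⠀
⠿⠿⠿⠿⠿⠂⠿⠿⠿
⠿⠿⠿⠿⠿⠂⠿⠿⠿
⠂⠂⠂⠂⣾⠂⠂⠂⠂
⠿⠿⠿⠿⠿⠂⠿⠿⠿
⠿⠿⠿⠿⠿⠂⠿⠿⠿
⠿⠿⠀⠀⠀⠀⠀⠀⠀
⠀⠀⠀⠀⠀⠀⠀⠀⠀

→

⠀⠀⠀⠀⠀⠀⠀⠀⠀
⠿⠀⠀⠀⠀⠀⠀⠀⠀
⠿⠿⠿⠿⠂⠿⠿⠿⠿
⠿⠿⠿⠿⠂⠿⠿⠿⠿
⠂⠂⠂⠂⣾⠂⠂⠂⠂
⠿⠿⠿⠿⠂⠿⠿⠿⠂
⠿⠿⠿⠿⠂⠿⠿⠿⠂
⠿⠀⠀⠀⠀⠀⠀⠀⠀
⠀⠀⠀⠀⠀⠀⠀⠀⠀

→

⠀⠀⠀⠀⠀⠀⠀⠀⠀
⠀⠀⠀⠀⠀⠀⠀⠀⠀
⠿⠿⠿⠂⠿⠿⠿⠿⠀
⠿⠿⠿⠂⠿⠿⠿⠿⠀
⠂⠂⠂⠂⣾⠂⠂⠂⠀
⠿⠿⠿⠂⠿⠿⠿⠂⠀
⠿⠿⠿⠂⠿⠿⠿⠂⠀
⠀⠀⠀⠀⠀⠀⠀⠀⠀
⠀⠀⠀⠀⠀⠀⠀⠀⠀

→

⠀⠀⠀⠀⠀⠀⠀⠀⠀
⠀⠀⠀⠀⠀⠀⠀⠀⠀
⠿⠿⠂⠿⠿⠿⠿⠀⠀
⠿⠿⠂⠿⠿⠿⠿⠀⠀
⠂⠂⠂⠂⣾⠂⠂⠀⠀
⠿⠿⠂⠿⠿⠿⠂⠀⠀
⠿⠿⠂⠿⠿⠿⠂⠀⠀
⠀⠀⠀⠀⠀⠀⠀⠀⠀
⠀⠀⠀⠀⠀⠀⠀⠀⠀

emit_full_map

⠀⠀⠀⠿⠿⠿⠿⠿⠿⠿⠀⠀⠀⠀⠀⠀⠀⠀
⠿⠿⠿⠿⠿⠿⠿⠿⠿⠿⠿⠿⠿⠂⠿⠿⠿⠿
⠿⠿⠂⠂⠂⠂⠂⠂⠿⠿⠿⠿⠿⠂⠿⠿⠿⠿
⠿⠿⠂⠂⠂⠂⠂⠂⠂⠂⠂⠂⠂⠂⠂⣾⠂⠂
⠿⠿⠂⠂⠂⠂⠂⠂⠿⠿⠿⠿⠿⠂⠿⠿⠿⠂
⠿⠿⠿⠿⠿⠿⠿⠿⠿⠿⠿⠿⠿⠂⠿⠿⠿⠂
⠿⠿⠿⠿⠿⠿⠿⠿⠿⠿⠀⠀⠀⠀⠀⠀⠀⠀


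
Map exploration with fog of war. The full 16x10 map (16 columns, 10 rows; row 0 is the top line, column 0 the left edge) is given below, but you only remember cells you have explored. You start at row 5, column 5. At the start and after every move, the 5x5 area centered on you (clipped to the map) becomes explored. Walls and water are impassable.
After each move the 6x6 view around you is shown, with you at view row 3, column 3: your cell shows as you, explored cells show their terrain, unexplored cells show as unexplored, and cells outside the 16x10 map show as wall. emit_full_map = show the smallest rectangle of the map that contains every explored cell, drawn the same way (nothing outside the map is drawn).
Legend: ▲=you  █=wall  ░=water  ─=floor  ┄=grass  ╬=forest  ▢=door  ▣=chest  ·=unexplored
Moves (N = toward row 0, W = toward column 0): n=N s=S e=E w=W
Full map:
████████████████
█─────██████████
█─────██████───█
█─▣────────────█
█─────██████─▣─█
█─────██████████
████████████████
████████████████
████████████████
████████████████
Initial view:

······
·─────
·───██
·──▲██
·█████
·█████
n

······
·───██
·─────
·──▲██
·───██
·█████

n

······
·───██
·───██
·──▲──
·───██
·───██

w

······
·────█
·────█
·▣─▲──
·────█
·────█

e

······
────██
────██
▣──▲──
────██
────██

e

······
───███
───███
───▲──
───███
───███

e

······
──████
──████
───▲──
──████
──████

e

······
─█████
─█████
───▲──
─█████
─█████

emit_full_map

────█████
────█████
▣─────▲──
────█████
────█████
·█████···
·█████···

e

······
██████
██████
───▲──
██████
██████

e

······
██████
█████─
───▲──
█████─
██████

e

······
██████
████──
───▲──
████─▣
██████

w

······
██████
█████─
───▲──
█████─
██████

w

······
██████
██████
───▲──
██████
██████

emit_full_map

────████████
────██████──
▣──────▲────
────██████─▣
────████████
·█████······
·█████······
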